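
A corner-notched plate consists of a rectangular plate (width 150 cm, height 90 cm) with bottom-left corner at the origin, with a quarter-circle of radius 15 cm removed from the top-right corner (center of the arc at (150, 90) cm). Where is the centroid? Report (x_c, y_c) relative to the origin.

plate: A = 150 × 90 = 13500.00, centroid at (75.00, 45.00).
removed quarter-circle: A = −¼π·15² = -176.71, centroid at (143.63, 83.63).
ΣA = 13323.29 cm²
ΣAx_c = (13500.00)(75.00) + (-176.71)(143.63) = 987117.81 cm³
ΣAy_c = (13500.00)(45.00) + (-176.71)(83.63) = 592720.69 cm³
x_c = 987117.81 / 13323.29 = 74.09 cm
y_c = 592720.69 / 13323.29 = 44.49 cm

x_c = 74.09 cm, y_c = 44.49 cm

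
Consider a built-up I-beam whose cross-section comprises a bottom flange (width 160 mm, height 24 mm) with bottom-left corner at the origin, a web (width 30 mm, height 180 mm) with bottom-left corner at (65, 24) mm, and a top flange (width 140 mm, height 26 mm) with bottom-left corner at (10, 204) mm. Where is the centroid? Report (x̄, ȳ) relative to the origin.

Part | A | x̄ᵢ | ȳᵢ | A·x̄ᵢ | A·ȳᵢ
bottom flange | 3840.00 | 80.00 | 12.00 | 307200.00 | 46080.00
web | 5400.00 | 80.00 | 114.00 | 432000.00 | 615600.00
top flange | 3640.00 | 80.00 | 217.00 | 291200.00 | 789880.00
Σ | 12880.00 |  |  | 1030400.00 | 1451560.00
x̄ = 1030400.00 / 12880.00 = 80.00 mm
ȳ = 1451560.00 / 12880.00 = 112.70 mm

x̄ = 80.00 mm, ȳ = 112.70 mm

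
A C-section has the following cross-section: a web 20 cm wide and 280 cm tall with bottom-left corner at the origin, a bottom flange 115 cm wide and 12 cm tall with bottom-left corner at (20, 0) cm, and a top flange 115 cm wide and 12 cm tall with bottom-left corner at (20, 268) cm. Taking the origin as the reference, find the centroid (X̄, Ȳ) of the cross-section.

X̄ = 32.28 cm, Ȳ = 140.00 cm

web: A = 20 × 280 = 5600.00, centroid at (10.00, 140.00).
bottom flange: A = 115 × 12 = 1380.00, centroid at (77.50, 6.00).
top flange: A = 115 × 12 = 1380.00, centroid at (77.50, 274.00).
ΣA = 8360.00 cm²
ΣAX̄ = (5600.00)(10.00) + (1380.00)(77.50) + (1380.00)(77.50) = 269900.00 cm³
ΣAȲ = (5600.00)(140.00) + (1380.00)(6.00) + (1380.00)(274.00) = 1170400.00 cm³
X̄ = 269900.00 / 8360.00 = 32.28 cm
Ȳ = 1170400.00 / 8360.00 = 140.00 cm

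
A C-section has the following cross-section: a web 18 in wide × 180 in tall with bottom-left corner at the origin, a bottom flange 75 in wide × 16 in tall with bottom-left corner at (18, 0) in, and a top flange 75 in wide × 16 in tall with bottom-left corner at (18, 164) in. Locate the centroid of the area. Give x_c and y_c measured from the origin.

web: A = 18 × 180 = 3240.00, centroid at (9.00, 90.00).
bottom flange: A = 75 × 16 = 1200.00, centroid at (55.50, 8.00).
top flange: A = 75 × 16 = 1200.00, centroid at (55.50, 172.00).
ΣA = 5640.00 in²
ΣAx_c = (3240.00)(9.00) + (1200.00)(55.50) + (1200.00)(55.50) = 162360.00 in³
ΣAy_c = (3240.00)(90.00) + (1200.00)(8.00) + (1200.00)(172.00) = 507600.00 in³
x_c = 162360.00 / 5640.00 = 28.79 in
y_c = 507600.00 / 5640.00 = 90.00 in

x_c = 28.79 in, y_c = 90.00 in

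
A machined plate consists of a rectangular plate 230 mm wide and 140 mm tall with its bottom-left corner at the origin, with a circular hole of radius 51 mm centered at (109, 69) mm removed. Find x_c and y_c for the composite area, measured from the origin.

plate: A = 230 × 140 = 32200.00, centroid at (115.00, 70.00).
hole: A = −π·51² = -8171.28, centroid at (109.00, 69.00).
ΣA = 24028.72 mm²
ΣAx_c = (32200.00)(115.00) + (-8171.28)(109.00) = 2812330.21 mm³
ΣAy_c = (32200.00)(70.00) + (-8171.28)(69.00) = 1690181.51 mm³
x_c = 2812330.21 / 24028.72 = 117.04 mm
y_c = 1690181.51 / 24028.72 = 70.34 mm

x_c = 117.04 mm, y_c = 70.34 mm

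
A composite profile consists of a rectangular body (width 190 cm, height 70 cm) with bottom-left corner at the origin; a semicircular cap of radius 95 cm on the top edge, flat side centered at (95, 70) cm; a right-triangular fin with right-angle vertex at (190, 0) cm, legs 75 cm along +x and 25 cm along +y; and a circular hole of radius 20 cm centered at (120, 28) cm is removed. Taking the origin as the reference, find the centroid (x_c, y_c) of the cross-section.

x_c = 97.99 cm, y_c = 73.72 cm

Part | A | x̄ᵢ | ȳᵢ | A·x̄ᵢ | A·ȳᵢ
rectangular body | 13300.00 | 95.00 | 35.00 | 1263500.00 | 465500.00
semicircular top | 14176.44 | 95.00 | 110.32 | 1346761.50 | 1563933.91
triangular fin | 937.50 | 215.00 | 8.33 | 201562.50 | 7812.50
hole | -1256.64 | 120.00 | 28.00 | -150796.45 | -35185.84
Σ | 27157.30 |  |  | 2661027.55 | 2002060.58
x_c = 2661027.55 / 27157.30 = 97.99 cm
y_c = 2002060.58 / 27157.30 = 73.72 cm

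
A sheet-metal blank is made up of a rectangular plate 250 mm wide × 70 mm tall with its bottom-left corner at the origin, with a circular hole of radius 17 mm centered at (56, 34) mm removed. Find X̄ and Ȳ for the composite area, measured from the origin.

Part | A | x̄ᵢ | ȳᵢ | A·x̄ᵢ | A·ȳᵢ
plate | 17500.00 | 125.00 | 35.00 | 2187500.00 | 612500.00
hole | -907.92 | 56.00 | 34.00 | -50843.54 | -30869.29
Σ | 16592.08 |  |  | 2136656.46 | 581630.71
X̄ = 2136656.46 / 16592.08 = 128.78 mm
Ȳ = 581630.71 / 16592.08 = 35.05 mm

X̄ = 128.78 mm, Ȳ = 35.05 mm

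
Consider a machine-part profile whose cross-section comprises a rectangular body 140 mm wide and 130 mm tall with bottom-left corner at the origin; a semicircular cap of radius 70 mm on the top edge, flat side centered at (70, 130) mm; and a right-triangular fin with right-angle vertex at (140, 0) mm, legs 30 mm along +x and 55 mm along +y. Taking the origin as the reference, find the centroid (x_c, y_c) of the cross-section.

x_c = 72.47 mm, y_c = 90.84 mm

rectangular body: A = 140 × 130 = 18200.00, centroid at (70.00, 65.00).
semicircular top: A = ½π·70² = 7696.90, centroid at (70.00, 159.71).
triangular fin: A = ½·30·55 = 825.00, centroid at (150.00, 18.33).
ΣA = 26721.90 mm², ΣAx_c = 1936533.14 mm³, ΣAy_c = 2427388.93 mm³.
x_c = 1936533.14/26721.90 = 72.47 mm; y_c = 2427388.93/26721.90 = 90.84 mm.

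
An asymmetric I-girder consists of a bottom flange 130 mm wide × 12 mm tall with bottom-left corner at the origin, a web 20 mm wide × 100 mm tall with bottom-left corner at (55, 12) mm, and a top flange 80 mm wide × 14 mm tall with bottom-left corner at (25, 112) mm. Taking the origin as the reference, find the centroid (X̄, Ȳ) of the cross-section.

X̄ = 65.00 mm, Ȳ = 56.97 mm

Part | A | x̄ᵢ | ȳᵢ | A·x̄ᵢ | A·ȳᵢ
bottom flange | 1560.00 | 65.00 | 6.00 | 101400.00 | 9360.00
web | 2000.00 | 65.00 | 62.00 | 130000.00 | 124000.00
top flange | 1120.00 | 65.00 | 119.00 | 72800.00 | 133280.00
Σ | 4680.00 |  |  | 304200.00 | 266640.00
X̄ = 304200.00 / 4680.00 = 65.00 mm
Ȳ = 266640.00 / 4680.00 = 56.97 mm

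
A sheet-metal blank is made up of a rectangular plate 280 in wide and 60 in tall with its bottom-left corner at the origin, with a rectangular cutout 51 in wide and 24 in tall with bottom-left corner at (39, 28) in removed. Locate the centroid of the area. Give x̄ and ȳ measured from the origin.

plate: A = 280 × 60 = 16800.00, centroid at (140.00, 30.00).
hole: A = −(51 × 24) = -1224.00, centroid at (64.50, 40.00).
ΣA = 15576.00 in², ΣAx̄ = 2273052.00 in³, ΣAȳ = 455040.00 in³.
x̄ = 2273052.00/15576.00 = 145.93 in; ȳ = 455040.00/15576.00 = 29.21 in.

x̄ = 145.93 in, ȳ = 29.21 in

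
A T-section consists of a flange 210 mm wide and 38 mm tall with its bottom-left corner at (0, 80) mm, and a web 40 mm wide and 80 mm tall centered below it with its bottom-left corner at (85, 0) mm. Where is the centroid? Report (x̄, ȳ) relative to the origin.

x̄ = 105.00 mm, ȳ = 82.11 mm

web: A = 40 × 80 = 3200.00, centroid at (105.00, 40.00).
flange: A = 210 × 38 = 7980.00, centroid at (105.00, 99.00).
ΣA = 11180.00 mm², ΣAx̄ = 1173900.00 mm³, ΣAȳ = 918020.00 mm³.
x̄ = 1173900.00/11180.00 = 105.00 mm; ȳ = 918020.00/11180.00 = 82.11 mm.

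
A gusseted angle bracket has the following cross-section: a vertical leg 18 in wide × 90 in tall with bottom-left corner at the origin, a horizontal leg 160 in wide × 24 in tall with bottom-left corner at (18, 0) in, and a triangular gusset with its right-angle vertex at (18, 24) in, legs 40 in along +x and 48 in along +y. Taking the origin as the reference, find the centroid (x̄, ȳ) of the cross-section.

vertical leg: A = 18 × 90 = 1620.00, centroid at (9.00, 45.00).
horizontal leg: A = 160 × 24 = 3840.00, centroid at (98.00, 12.00).
gusset: A = ½·40·48 = 960.00, centroid at (31.33, 40.00).
ΣA = 6420.00 in², ΣAx̄ = 420980.00 in³, ΣAȳ = 157380.00 in³.
x̄ = 420980.00/6420.00 = 65.57 in; ȳ = 157380.00/6420.00 = 24.51 in.

x̄ = 65.57 in, ȳ = 24.51 in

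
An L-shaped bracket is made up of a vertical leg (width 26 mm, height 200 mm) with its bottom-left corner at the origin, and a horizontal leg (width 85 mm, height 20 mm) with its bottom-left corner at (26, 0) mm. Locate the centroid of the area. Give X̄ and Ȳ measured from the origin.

X̄ = 26.67 mm, Ȳ = 77.83 mm

vertical leg: A = 26 × 200 = 5200.00, centroid at (13.00, 100.00).
horizontal leg: A = 85 × 20 = 1700.00, centroid at (68.50, 10.00).
ΣA = 6900.00 mm², ΣAX̄ = 184050.00 mm³, ΣAȲ = 537000.00 mm³.
X̄ = 184050.00/6900.00 = 26.67 mm; Ȳ = 537000.00/6900.00 = 77.83 mm.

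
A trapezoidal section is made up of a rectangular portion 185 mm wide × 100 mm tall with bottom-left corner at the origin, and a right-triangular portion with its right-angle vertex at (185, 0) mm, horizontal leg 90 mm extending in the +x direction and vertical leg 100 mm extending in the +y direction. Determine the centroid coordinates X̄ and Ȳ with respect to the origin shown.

X̄ = 116.47 mm, Ȳ = 46.74 mm

rectangular portion: A = 185 × 100 = 18500.00, centroid at (92.50, 50.00).
triangular portion: A = ½·90·100 = 4500.00, centroid at (215.00, 33.33).
ΣA = 23000.00 mm², ΣAX̄ = 2678750.00 mm³, ΣAȲ = 1075000.00 mm³.
X̄ = 2678750.00/23000.00 = 116.47 mm; Ȳ = 1075000.00/23000.00 = 46.74 mm.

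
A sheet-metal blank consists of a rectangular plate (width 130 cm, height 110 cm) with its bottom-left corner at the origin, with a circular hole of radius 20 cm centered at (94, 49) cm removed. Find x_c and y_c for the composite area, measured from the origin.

plate: A = 130 × 110 = 14300.00, centroid at (65.00, 55.00).
hole: A = −π·20² = -1256.64, centroid at (94.00, 49.00).
ΣA = 13043.36 cm²
ΣAx_c = (14300.00)(65.00) + (-1256.64)(94.00) = 811376.12 cm³
ΣAy_c = (14300.00)(55.00) + (-1256.64)(49.00) = 724924.78 cm³
x_c = 811376.12 / 13043.36 = 62.21 cm
y_c = 724924.78 / 13043.36 = 55.58 cm

x_c = 62.21 cm, y_c = 55.58 cm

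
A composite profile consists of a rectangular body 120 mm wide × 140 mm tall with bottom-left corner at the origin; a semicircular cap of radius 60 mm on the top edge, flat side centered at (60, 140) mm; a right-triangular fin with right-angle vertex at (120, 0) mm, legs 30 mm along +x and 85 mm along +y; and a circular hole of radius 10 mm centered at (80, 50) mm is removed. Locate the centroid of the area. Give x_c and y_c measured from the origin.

x_c = 63.54 mm, y_c = 91.05 mm

rectangular body: A = 120 × 140 = 16800.00, centroid at (60.00, 70.00).
semicircular top: A = ½π·60² = 5654.87, centroid at (60.00, 165.46).
triangular fin: A = ½·30·85 = 1275.00, centroid at (130.00, 28.33).
hole: A = −π·10² = -314.16, centroid at (80.00, 50.00).
ΣA = 23415.71 mm²
ΣAx_c = (16800.00)(60.00) + (5654.87)(60.00) + (1275.00)(130.00) + (-314.16)(80.00) = 1487909.27 mm³
ΣAy_c = (16800.00)(70.00) + (5654.87)(165.46) + (1275.00)(28.33) + (-314.16)(50.00) = 2132098.39 mm³
x_c = 1487909.27 / 23415.71 = 63.54 mm
y_c = 2132098.39 / 23415.71 = 91.05 mm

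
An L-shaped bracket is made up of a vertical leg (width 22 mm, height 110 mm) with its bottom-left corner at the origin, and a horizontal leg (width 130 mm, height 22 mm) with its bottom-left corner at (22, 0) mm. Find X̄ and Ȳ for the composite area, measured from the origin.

Part | A | x̄ᵢ | ȳᵢ | A·x̄ᵢ | A·ȳᵢ
vertical leg | 2420.00 | 11.00 | 55.00 | 26620.00 | 133100.00
horizontal leg | 2860.00 | 87.00 | 11.00 | 248820.00 | 31460.00
Σ | 5280.00 |  |  | 275440.00 | 164560.00
X̄ = 275440.00 / 5280.00 = 52.17 mm
Ȳ = 164560.00 / 5280.00 = 31.17 mm

X̄ = 52.17 mm, Ȳ = 31.17 mm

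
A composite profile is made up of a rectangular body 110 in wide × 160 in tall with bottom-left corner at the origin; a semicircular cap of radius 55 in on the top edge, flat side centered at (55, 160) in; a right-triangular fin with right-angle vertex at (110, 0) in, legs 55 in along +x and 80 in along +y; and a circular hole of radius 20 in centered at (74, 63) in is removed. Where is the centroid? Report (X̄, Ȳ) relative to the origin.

Part | A | x̄ᵢ | ȳᵢ | A·x̄ᵢ | A·ȳᵢ
rectangular body | 17600.00 | 55.00 | 80.00 | 968000.00 | 1408000.00
semicircular top | 4751.66 | 55.00 | 183.34 | 261341.24 | 871182.09
triangular fin | 2200.00 | 128.33 | 26.67 | 282333.33 | 58666.67
hole | -1256.64 | 74.00 | 63.00 | -92991.14 | -79168.13
Σ | 23295.02 |  |  | 1418683.43 | 2258680.62
X̄ = 1418683.43 / 23295.02 = 60.90 in
Ȳ = 2258680.62 / 23295.02 = 96.96 in

X̄ = 60.90 in, Ȳ = 96.96 in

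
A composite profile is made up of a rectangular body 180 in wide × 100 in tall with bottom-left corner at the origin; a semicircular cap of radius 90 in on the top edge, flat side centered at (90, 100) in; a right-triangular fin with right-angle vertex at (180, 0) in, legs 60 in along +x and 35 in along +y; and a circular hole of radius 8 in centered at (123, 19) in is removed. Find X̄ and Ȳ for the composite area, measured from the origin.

X̄ = 93.45 in, Ȳ = 84.47 in

rectangular body: A = 180 × 100 = 18000.00, centroid at (90.00, 50.00).
semicircular top: A = ½π·90² = 12723.45, centroid at (90.00, 138.20).
triangular fin: A = ½·60·35 = 1050.00, centroid at (200.00, 11.67).
hole: A = −π·8² = -201.06, centroid at (123.00, 19.00).
ΣA = 31572.39 in²
ΣAX̄ = (18000.00)(90.00) + (12723.45)(90.00) + (1050.00)(200.00) + (-201.06)(123.00) = 2950379.90 in³
ΣAȲ = (18000.00)(50.00) + (12723.45)(138.20) + (1050.00)(11.67) + (-201.06)(19.00) = 2666774.85 in³
X̄ = 2950379.90 / 31572.39 = 93.45 in
Ȳ = 2666774.85 / 31572.39 = 84.47 in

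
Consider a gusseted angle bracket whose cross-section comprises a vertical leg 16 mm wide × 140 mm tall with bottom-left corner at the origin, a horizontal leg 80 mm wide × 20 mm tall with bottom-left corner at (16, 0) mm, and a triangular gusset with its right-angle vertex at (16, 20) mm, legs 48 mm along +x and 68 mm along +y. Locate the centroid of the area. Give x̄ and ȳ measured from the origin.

x̄ = 29.19 mm, ȳ = 44.30 mm

vertical leg: A = 16 × 140 = 2240.00, centroid at (8.00, 70.00).
horizontal leg: A = 80 × 20 = 1600.00, centroid at (56.00, 10.00).
gusset: A = ½·48·68 = 1632.00, centroid at (32.00, 42.67).
ΣA = 5472.00 mm²
ΣAx̄ = (2240.00)(8.00) + (1600.00)(56.00) + (1632.00)(32.00) = 159744.00 mm³
ΣAȳ = (2240.00)(70.00) + (1600.00)(10.00) + (1632.00)(42.67) = 242432.00 mm³
x̄ = 159744.00 / 5472.00 = 29.19 mm
ȳ = 242432.00 / 5472.00 = 44.30 mm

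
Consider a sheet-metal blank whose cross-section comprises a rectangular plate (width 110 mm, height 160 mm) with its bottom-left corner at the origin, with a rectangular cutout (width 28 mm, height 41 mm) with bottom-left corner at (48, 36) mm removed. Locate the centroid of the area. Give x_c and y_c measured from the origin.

plate: A = 110 × 160 = 17600.00, centroid at (55.00, 80.00).
hole: A = −(28 × 41) = -1148.00, centroid at (62.00, 56.50).
ΣA = 16452.00 mm²
ΣAx_c = (17600.00)(55.00) + (-1148.00)(62.00) = 896824.00 mm³
ΣAy_c = (17600.00)(80.00) + (-1148.00)(56.50) = 1343138.00 mm³
x_c = 896824.00 / 16452.00 = 54.51 mm
y_c = 1343138.00 / 16452.00 = 81.64 mm

x_c = 54.51 mm, y_c = 81.64 mm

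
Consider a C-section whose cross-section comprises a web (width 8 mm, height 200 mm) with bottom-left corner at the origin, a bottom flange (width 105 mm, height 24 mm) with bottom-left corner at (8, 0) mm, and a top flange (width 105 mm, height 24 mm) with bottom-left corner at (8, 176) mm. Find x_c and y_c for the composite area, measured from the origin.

x_c = 46.89 mm, y_c = 100.00 mm

web: A = 8 × 200 = 1600.00, centroid at (4.00, 100.00).
bottom flange: A = 105 × 24 = 2520.00, centroid at (60.50, 12.00).
top flange: A = 105 × 24 = 2520.00, centroid at (60.50, 188.00).
ΣA = 6640.00 mm², ΣAx_c = 311320.00 mm³, ΣAy_c = 664000.00 mm³.
x_c = 311320.00/6640.00 = 46.89 mm; y_c = 664000.00/6640.00 = 100.00 mm.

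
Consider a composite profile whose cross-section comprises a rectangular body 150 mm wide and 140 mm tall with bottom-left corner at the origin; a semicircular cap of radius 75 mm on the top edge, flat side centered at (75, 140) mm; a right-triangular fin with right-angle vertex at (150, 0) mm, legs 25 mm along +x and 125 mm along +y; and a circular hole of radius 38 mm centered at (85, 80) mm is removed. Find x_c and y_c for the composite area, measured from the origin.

Part | A | x̄ᵢ | ȳᵢ | A·x̄ᵢ | A·ȳᵢ
rectangular body | 21000.00 | 75.00 | 70.00 | 1575000.00 | 1470000.00
semicircular top | 8835.73 | 75.00 | 171.83 | 662679.70 | 1518252.11
triangular fin | 1562.50 | 158.33 | 41.67 | 247395.83 | 65104.17
hole | -4536.46 | 85.00 | 80.00 | -385599.08 | -362916.78
Σ | 26861.77 |  |  | 2099476.45 | 2690439.49
x_c = 2099476.45 / 26861.77 = 78.16 mm
y_c = 2690439.49 / 26861.77 = 100.16 mm

x_c = 78.16 mm, y_c = 100.16 mm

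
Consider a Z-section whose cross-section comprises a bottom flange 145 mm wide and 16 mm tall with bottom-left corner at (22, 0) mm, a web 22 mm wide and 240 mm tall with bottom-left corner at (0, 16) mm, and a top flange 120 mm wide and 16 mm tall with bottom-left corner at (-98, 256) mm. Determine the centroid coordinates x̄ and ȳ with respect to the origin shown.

x̄ = 21.47 mm, ȳ = 130.62 mm

Part | A | x̄ᵢ | ȳᵢ | A·x̄ᵢ | A·ȳᵢ
bottom flange | 2320.00 | 94.50 | 8.00 | 219240.00 | 18560.00
web | 5280.00 | 11.00 | 136.00 | 58080.00 | 718080.00
top flange | 1920.00 | -38.00 | 264.00 | -72960.00 | 506880.00
Σ | 9520.00 |  |  | 204360.00 | 1243520.00
x̄ = 204360.00 / 9520.00 = 21.47 mm
ȳ = 1243520.00 / 9520.00 = 130.62 mm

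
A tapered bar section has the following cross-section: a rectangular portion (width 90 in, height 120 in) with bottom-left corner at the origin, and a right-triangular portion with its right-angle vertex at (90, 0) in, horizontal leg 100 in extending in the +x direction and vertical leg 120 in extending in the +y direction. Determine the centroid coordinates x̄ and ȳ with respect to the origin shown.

x̄ = 72.98 in, ȳ = 52.86 in

Part | A | x̄ᵢ | ȳᵢ | A·x̄ᵢ | A·ȳᵢ
rectangular portion | 10800.00 | 45.00 | 60.00 | 486000.00 | 648000.00
triangular portion | 6000.00 | 123.33 | 40.00 | 740000.00 | 240000.00
Σ | 16800.00 |  |  | 1226000.00 | 888000.00
x̄ = 1226000.00 / 16800.00 = 72.98 in
ȳ = 888000.00 / 16800.00 = 52.86 in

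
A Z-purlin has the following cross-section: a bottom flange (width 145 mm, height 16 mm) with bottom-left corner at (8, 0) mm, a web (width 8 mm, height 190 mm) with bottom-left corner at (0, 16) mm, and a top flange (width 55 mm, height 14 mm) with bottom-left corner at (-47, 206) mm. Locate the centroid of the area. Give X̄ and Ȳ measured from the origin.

bottom flange: A = 145 × 16 = 2320.00, centroid at (80.50, 8.00).
web: A = 8 × 190 = 1520.00, centroid at (4.00, 111.00).
top flange: A = 55 × 14 = 770.00, centroid at (-19.50, 213.00).
ΣA = 4610.00 mm², ΣAX̄ = 177825.00 mm³, ΣAȲ = 351290.00 mm³.
X̄ = 177825.00/4610.00 = 38.57 mm; Ȳ = 351290.00/4610.00 = 76.20 mm.

X̄ = 38.57 mm, Ȳ = 76.20 mm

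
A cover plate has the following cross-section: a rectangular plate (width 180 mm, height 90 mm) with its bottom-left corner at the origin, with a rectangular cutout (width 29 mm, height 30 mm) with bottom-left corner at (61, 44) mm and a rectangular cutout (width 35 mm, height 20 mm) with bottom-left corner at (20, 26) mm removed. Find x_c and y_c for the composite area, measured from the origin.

Part | A | x̄ᵢ | ȳᵢ | A·x̄ᵢ | A·ȳᵢ
plate | 16200.00 | 90.00 | 45.00 | 1458000.00 | 729000.00
hole 1 | -870.00 | 75.50 | 59.00 | -65685.00 | -51330.00
hole 2 | -700.00 | 37.50 | 36.00 | -26250.00 | -25200.00
Σ | 14630.00 |  |  | 1366065.00 | 652470.00
x_c = 1366065.00 / 14630.00 = 93.37 mm
y_c = 652470.00 / 14630.00 = 44.60 mm

x_c = 93.37 mm, y_c = 44.60 mm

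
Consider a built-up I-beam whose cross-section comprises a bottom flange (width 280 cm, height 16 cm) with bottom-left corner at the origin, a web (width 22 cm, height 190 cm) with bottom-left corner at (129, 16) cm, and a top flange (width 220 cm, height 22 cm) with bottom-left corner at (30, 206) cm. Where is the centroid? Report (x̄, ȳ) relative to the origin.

x̄ = 140.00 cm, ȳ = 114.82 cm

bottom flange: A = 280 × 16 = 4480.00, centroid at (140.00, 8.00).
web: A = 22 × 190 = 4180.00, centroid at (140.00, 111.00).
top flange: A = 220 × 22 = 4840.00, centroid at (140.00, 217.00).
ΣA = 13500.00 cm², ΣAx̄ = 1890000.00 cm³, ΣAȳ = 1550100.00 cm³.
x̄ = 1890000.00/13500.00 = 140.00 cm; ȳ = 1550100.00/13500.00 = 114.82 cm.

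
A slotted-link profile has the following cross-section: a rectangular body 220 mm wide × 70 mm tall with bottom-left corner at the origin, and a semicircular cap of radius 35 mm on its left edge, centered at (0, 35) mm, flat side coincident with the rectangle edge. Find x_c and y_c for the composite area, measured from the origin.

x_c = 96.13 mm, y_c = 35.00 mm

Part | A | x̄ᵢ | ȳᵢ | A·x̄ᵢ | A·ȳᵢ
rectangular body | 15400.00 | 110.00 | 35.00 | 1694000.00 | 539000.00
semicircular end | 1924.23 | -14.85 | 35.00 | -28583.33 | 67347.89
Σ | 17324.23 |  |  | 1665416.67 | 606347.89
x_c = 1665416.67 / 17324.23 = 96.13 mm
y_c = 606347.89 / 17324.23 = 35.00 mm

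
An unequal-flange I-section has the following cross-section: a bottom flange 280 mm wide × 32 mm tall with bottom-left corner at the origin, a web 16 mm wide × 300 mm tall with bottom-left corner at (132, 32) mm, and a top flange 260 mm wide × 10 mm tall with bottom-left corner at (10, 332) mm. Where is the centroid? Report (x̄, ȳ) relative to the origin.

x̄ = 140.00 mm, ȳ = 115.72 mm

bottom flange: A = 280 × 32 = 8960.00, centroid at (140.00, 16.00).
web: A = 16 × 300 = 4800.00, centroid at (140.00, 182.00).
top flange: A = 260 × 10 = 2600.00, centroid at (140.00, 337.00).
ΣA = 16360.00 mm², ΣAx̄ = 2290400.00 mm³, ΣAȳ = 1893160.00 mm³.
x̄ = 2290400.00/16360.00 = 140.00 mm; ȳ = 1893160.00/16360.00 = 115.72 mm.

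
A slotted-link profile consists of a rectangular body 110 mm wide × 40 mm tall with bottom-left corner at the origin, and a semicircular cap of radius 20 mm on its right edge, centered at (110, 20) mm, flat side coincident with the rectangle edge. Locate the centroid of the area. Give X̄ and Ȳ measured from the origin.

X̄ = 62.93 mm, Ȳ = 20.00 mm

Part | A | x̄ᵢ | ȳᵢ | A·x̄ᵢ | A·ȳᵢ
rectangular body | 4400.00 | 55.00 | 20.00 | 242000.00 | 88000.00
semicircular end | 628.32 | 118.49 | 20.00 | 74448.37 | 12566.37
Σ | 5028.32 |  |  | 316448.37 | 100566.37
X̄ = 316448.37 / 5028.32 = 62.93 mm
Ȳ = 100566.37 / 5028.32 = 20.00 mm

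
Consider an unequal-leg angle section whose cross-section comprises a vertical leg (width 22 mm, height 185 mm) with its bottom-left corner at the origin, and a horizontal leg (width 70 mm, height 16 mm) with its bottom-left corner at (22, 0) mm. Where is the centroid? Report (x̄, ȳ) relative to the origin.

vertical leg: A = 22 × 185 = 4070.00, centroid at (11.00, 92.50).
horizontal leg: A = 70 × 16 = 1120.00, centroid at (57.00, 8.00).
ΣA = 5190.00 mm², ΣAx̄ = 108610.00 mm³, ΣAȳ = 385435.00 mm³.
x̄ = 108610.00/5190.00 = 20.93 mm; ȳ = 385435.00/5190.00 = 74.26 mm.

x̄ = 20.93 mm, ȳ = 74.26 mm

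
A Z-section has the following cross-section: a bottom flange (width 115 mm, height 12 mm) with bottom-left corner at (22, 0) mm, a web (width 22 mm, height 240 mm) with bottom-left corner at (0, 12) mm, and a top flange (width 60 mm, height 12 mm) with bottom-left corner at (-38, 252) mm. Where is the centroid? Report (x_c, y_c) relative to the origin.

x_c = 21.96 mm, y_c = 120.73 mm

bottom flange: A = 115 × 12 = 1380.00, centroid at (79.50, 6.00).
web: A = 22 × 240 = 5280.00, centroid at (11.00, 132.00).
top flange: A = 60 × 12 = 720.00, centroid at (-8.00, 258.00).
ΣA = 7380.00 mm²
ΣAx_c = (1380.00)(79.50) + (5280.00)(11.00) + (720.00)(-8.00) = 162030.00 mm³
ΣAy_c = (1380.00)(6.00) + (5280.00)(132.00) + (720.00)(258.00) = 891000.00 mm³
x_c = 162030.00 / 7380.00 = 21.96 mm
y_c = 891000.00 / 7380.00 = 120.73 mm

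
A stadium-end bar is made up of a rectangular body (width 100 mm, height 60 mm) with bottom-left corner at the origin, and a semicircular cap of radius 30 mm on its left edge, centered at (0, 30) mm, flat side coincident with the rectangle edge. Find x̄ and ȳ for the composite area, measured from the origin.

rectangular body: A = 100 × 60 = 6000.00, centroid at (50.00, 30.00).
semicircular end: A = ½π·30² = 1413.72, centroid at (-12.73, 30.00).
ΣA = 7413.72 mm², ΣAx̄ = 282000.00 mm³, ΣAȳ = 222411.50 mm³.
x̄ = 282000.00/7413.72 = 38.04 mm; ȳ = 222411.50/7413.72 = 30.00 mm.

x̄ = 38.04 mm, ȳ = 30.00 mm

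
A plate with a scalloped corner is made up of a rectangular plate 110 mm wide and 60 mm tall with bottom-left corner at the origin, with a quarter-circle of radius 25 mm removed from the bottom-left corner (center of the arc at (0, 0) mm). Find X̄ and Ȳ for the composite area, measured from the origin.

X̄ = 58.57 mm, Ȳ = 31.56 mm

Part | A | x̄ᵢ | ȳᵢ | A·x̄ᵢ | A·ȳᵢ
plate | 6600.00 | 55.00 | 30.00 | 363000.00 | 198000.00
removed quarter-circle | -490.87 | 10.61 | 10.61 | -5208.33 | -5208.33
Σ | 6109.13 |  |  | 357791.67 | 192791.67
X̄ = 357791.67 / 6109.13 = 58.57 mm
Ȳ = 192791.67 / 6109.13 = 31.56 mm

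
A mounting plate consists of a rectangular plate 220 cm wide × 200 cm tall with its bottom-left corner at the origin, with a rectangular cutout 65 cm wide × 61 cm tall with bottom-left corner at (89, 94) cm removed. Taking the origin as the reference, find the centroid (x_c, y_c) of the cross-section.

plate: A = 220 × 200 = 44000.00, centroid at (110.00, 100.00).
hole: A = −(65 × 61) = -3965.00, centroid at (121.50, 124.50).
ΣA = 40035.00 cm², ΣAx_c = 4358252.50 cm³, ΣAy_c = 3906357.50 cm³.
x_c = 4358252.50/40035.00 = 108.86 cm; y_c = 3906357.50/40035.00 = 97.57 cm.

x_c = 108.86 cm, y_c = 97.57 cm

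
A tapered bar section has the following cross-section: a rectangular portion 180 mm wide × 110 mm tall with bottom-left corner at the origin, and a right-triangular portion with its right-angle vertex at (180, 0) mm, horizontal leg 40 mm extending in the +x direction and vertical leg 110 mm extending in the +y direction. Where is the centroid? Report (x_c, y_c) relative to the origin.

rectangular portion: A = 180 × 110 = 19800.00, centroid at (90.00, 55.00).
triangular portion: A = ½·40·110 = 2200.00, centroid at (193.33, 36.67).
ΣA = 22000.00 mm²
ΣAx_c = (19800.00)(90.00) + (2200.00)(193.33) = 2207333.33 mm³
ΣAy_c = (19800.00)(55.00) + (2200.00)(36.67) = 1169666.67 mm³
x_c = 2207333.33 / 22000.00 = 100.33 mm
y_c = 1169666.67 / 22000.00 = 53.17 mm

x_c = 100.33 mm, y_c = 53.17 mm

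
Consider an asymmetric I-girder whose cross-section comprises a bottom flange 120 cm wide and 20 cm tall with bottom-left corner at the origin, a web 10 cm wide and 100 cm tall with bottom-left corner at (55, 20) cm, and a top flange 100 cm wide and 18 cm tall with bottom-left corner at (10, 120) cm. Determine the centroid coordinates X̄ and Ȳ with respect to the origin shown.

bottom flange: A = 120 × 20 = 2400.00, centroid at (60.00, 10.00).
web: A = 10 × 100 = 1000.00, centroid at (60.00, 70.00).
top flange: A = 100 × 18 = 1800.00, centroid at (60.00, 129.00).
ΣA = 5200.00 cm²
ΣAX̄ = (2400.00)(60.00) + (1000.00)(60.00) + (1800.00)(60.00) = 312000.00 cm³
ΣAȲ = (2400.00)(10.00) + (1000.00)(70.00) + (1800.00)(129.00) = 326200.00 cm³
X̄ = 312000.00 / 5200.00 = 60.00 cm
Ȳ = 326200.00 / 5200.00 = 62.73 cm

X̄ = 60.00 cm, Ȳ = 62.73 cm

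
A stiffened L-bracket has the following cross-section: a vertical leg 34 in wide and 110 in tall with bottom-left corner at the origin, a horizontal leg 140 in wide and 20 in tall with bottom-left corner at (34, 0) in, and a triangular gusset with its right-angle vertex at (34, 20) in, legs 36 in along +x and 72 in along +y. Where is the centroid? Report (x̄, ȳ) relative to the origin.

x̄ = 52.88 in, ȳ = 37.10 in

vertical leg: A = 34 × 110 = 3740.00, centroid at (17.00, 55.00).
horizontal leg: A = 140 × 20 = 2800.00, centroid at (104.00, 10.00).
gusset: A = ½·36·72 = 1296.00, centroid at (46.00, 44.00).
ΣA = 7836.00 in², ΣAx̄ = 414396.00 in³, ΣAȳ = 290724.00 in³.
x̄ = 414396.00/7836.00 = 52.88 in; ȳ = 290724.00/7836.00 = 37.10 in.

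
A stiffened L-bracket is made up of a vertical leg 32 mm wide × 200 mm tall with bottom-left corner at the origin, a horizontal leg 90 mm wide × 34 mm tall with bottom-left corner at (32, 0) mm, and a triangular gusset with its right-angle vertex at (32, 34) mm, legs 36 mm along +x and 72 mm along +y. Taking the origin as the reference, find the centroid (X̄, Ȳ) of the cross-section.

Part | A | x̄ᵢ | ȳᵢ | A·x̄ᵢ | A·ȳᵢ
vertical leg | 6400.00 | 16.00 | 100.00 | 102400.00 | 640000.00
horizontal leg | 3060.00 | 77.00 | 17.00 | 235620.00 | 52020.00
gusset | 1296.00 | 44.00 | 58.00 | 57024.00 | 75168.00
Σ | 10756.00 |  |  | 395044.00 | 767188.00
X̄ = 395044.00 / 10756.00 = 36.73 mm
Ȳ = 767188.00 / 10756.00 = 71.33 mm

X̄ = 36.73 mm, Ȳ = 71.33 mm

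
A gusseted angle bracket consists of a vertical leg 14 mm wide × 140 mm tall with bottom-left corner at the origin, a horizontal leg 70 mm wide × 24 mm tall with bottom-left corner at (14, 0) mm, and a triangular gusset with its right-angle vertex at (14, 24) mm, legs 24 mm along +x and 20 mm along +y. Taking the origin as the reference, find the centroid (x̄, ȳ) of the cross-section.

Part | A | x̄ᵢ | ȳᵢ | A·x̄ᵢ | A·ȳᵢ
vertical leg | 1960.00 | 7.00 | 70.00 | 13720.00 | 137200.00
horizontal leg | 1680.00 | 49.00 | 12.00 | 82320.00 | 20160.00
gusset | 240.00 | 22.00 | 30.67 | 5280.00 | 7360.00
Σ | 3880.00 |  |  | 101320.00 | 164720.00
x̄ = 101320.00 / 3880.00 = 26.11 mm
ȳ = 164720.00 / 3880.00 = 42.45 mm

x̄ = 26.11 mm, ȳ = 42.45 mm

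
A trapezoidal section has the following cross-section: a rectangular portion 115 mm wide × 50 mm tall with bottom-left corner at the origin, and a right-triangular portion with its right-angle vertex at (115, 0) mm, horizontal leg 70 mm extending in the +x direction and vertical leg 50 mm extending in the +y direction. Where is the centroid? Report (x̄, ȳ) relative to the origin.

x̄ = 76.36 mm, ȳ = 23.06 mm

Part | A | x̄ᵢ | ȳᵢ | A·x̄ᵢ | A·ȳᵢ
rectangular portion | 5750.00 | 57.50 | 25.00 | 330625.00 | 143750.00
triangular portion | 1750.00 | 138.33 | 16.67 | 242083.33 | 29166.67
Σ | 7500.00 |  |  | 572708.33 | 172916.67
x̄ = 572708.33 / 7500.00 = 76.36 mm
ȳ = 172916.67 / 7500.00 = 23.06 mm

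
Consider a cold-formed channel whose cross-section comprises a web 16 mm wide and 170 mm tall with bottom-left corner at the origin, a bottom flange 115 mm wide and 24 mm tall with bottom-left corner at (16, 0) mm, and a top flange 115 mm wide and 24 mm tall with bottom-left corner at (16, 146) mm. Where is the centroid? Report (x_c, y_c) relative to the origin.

web: A = 16 × 170 = 2720.00, centroid at (8.00, 85.00).
bottom flange: A = 115 × 24 = 2760.00, centroid at (73.50, 12.00).
top flange: A = 115 × 24 = 2760.00, centroid at (73.50, 158.00).
ΣA = 8240.00 mm²
ΣAx_c = (2720.00)(8.00) + (2760.00)(73.50) + (2760.00)(73.50) = 427480.00 mm³
ΣAy_c = (2720.00)(85.00) + (2760.00)(12.00) + (2760.00)(158.00) = 700400.00 mm³
x_c = 427480.00 / 8240.00 = 51.88 mm
y_c = 700400.00 / 8240.00 = 85.00 mm

x_c = 51.88 mm, y_c = 85.00 mm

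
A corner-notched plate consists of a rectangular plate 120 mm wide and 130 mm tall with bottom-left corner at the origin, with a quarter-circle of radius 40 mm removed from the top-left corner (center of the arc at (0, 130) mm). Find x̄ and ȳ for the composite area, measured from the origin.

plate: A = 120 × 130 = 15600.00, centroid at (60.00, 65.00).
removed quarter-circle: A = −¼π·40² = -1256.64, centroid at (16.98, 113.02).
ΣA = 14343.36 mm²
ΣAx̄ = (15600.00)(60.00) + (-1256.64)(16.98) = 914666.67 mm³
ΣAȳ = (15600.00)(65.00) + (-1256.64)(113.02) = 871970.52 mm³
x̄ = 914666.67 / 14343.36 = 63.77 mm
ȳ = 871970.52 / 14343.36 = 60.79 mm

x̄ = 63.77 mm, ȳ = 60.79 mm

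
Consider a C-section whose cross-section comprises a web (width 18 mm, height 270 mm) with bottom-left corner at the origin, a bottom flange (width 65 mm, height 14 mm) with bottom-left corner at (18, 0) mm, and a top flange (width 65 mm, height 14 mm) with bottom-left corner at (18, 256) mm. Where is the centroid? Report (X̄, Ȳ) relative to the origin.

X̄ = 20.31 mm, Ȳ = 135.00 mm

Part | A | x̄ᵢ | ȳᵢ | A·x̄ᵢ | A·ȳᵢ
web | 4860.00 | 9.00 | 135.00 | 43740.00 | 656100.00
bottom flange | 910.00 | 50.50 | 7.00 | 45955.00 | 6370.00
top flange | 910.00 | 50.50 | 263.00 | 45955.00 | 239330.00
Σ | 6680.00 |  |  | 135650.00 | 901800.00
X̄ = 135650.00 / 6680.00 = 20.31 mm
Ȳ = 901800.00 / 6680.00 = 135.00 mm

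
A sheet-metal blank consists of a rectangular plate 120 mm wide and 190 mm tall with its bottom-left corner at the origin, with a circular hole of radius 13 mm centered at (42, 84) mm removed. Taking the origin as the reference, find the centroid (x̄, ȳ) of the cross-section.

plate: A = 120 × 190 = 22800.00, centroid at (60.00, 95.00).
hole: A = −π·13² = -530.93, centroid at (42.00, 84.00).
ΣA = 22269.07 mm²
ΣAx̄ = (22800.00)(60.00) + (-530.93)(42.00) = 1345700.98 mm³
ΣAȳ = (22800.00)(95.00) + (-530.93)(84.00) = 2121401.95 mm³
x̄ = 1345700.98 / 22269.07 = 60.43 mm
ȳ = 2121401.95 / 22269.07 = 95.26 mm

x̄ = 60.43 mm, ȳ = 95.26 mm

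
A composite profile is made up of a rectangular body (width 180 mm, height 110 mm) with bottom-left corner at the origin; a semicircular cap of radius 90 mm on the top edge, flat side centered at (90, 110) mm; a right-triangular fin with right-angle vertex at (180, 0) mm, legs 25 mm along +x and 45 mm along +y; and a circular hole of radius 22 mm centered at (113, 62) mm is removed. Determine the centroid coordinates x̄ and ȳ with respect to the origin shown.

x̄ = 90.64 mm, ȳ = 91.52 mm

rectangular body: A = 180 × 110 = 19800.00, centroid at (90.00, 55.00).
semicircular top: A = ½π·90² = 12723.45, centroid at (90.00, 148.20).
triangular fin: A = ½·25·45 = 562.50, centroid at (188.33, 15.00).
hole: A = −π·22² = -1520.53, centroid at (113.00, 62.00).
ΣA = 31565.42 mm², ΣAx̄ = 2861228.04 mm³, ΣAȳ = 2888744.11 mm³.
x̄ = 2861228.04/31565.42 = 90.64 mm; ȳ = 2888744.11/31565.42 = 91.52 mm.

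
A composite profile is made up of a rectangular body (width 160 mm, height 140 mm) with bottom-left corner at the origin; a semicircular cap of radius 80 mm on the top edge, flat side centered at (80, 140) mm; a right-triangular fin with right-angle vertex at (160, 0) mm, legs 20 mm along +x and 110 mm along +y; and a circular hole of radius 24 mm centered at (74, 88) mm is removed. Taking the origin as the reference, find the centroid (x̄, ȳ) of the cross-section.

x̄ = 83.35 mm, ȳ = 100.74 mm

rectangular body: A = 160 × 140 = 22400.00, centroid at (80.00, 70.00).
semicircular top: A = ½π·80² = 10053.10, centroid at (80.00, 173.95).
triangular fin: A = ½·20·110 = 1100.00, centroid at (166.67, 36.67).
hole: A = −π·24² = -1809.56, centroid at (74.00, 88.00).
ΣA = 31743.54 mm²
ΣAx̄ = (22400.00)(80.00) + (10053.10)(80.00) + (1100.00)(166.67) + (-1809.56)(74.00) = 2645673.81 mm³
ΣAȳ = (22400.00)(70.00) + (10053.10)(173.95) + (1100.00)(36.67) + (-1809.56)(88.00) = 3197859.13 mm³
x̄ = 2645673.81 / 31743.54 = 83.35 mm
ȳ = 3197859.13 / 31743.54 = 100.74 mm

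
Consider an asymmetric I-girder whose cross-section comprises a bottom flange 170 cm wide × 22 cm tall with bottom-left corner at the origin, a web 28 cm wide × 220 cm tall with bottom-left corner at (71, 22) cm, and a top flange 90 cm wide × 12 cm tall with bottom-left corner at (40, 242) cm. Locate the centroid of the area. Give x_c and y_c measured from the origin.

x_c = 85.00 cm, y_c = 102.19 cm

bottom flange: A = 170 × 22 = 3740.00, centroid at (85.00, 11.00).
web: A = 28 × 220 = 6160.00, centroid at (85.00, 132.00).
top flange: A = 90 × 12 = 1080.00, centroid at (85.00, 248.00).
ΣA = 10980.00 cm²
ΣAx_c = (3740.00)(85.00) + (6160.00)(85.00) + (1080.00)(85.00) = 933300.00 cm³
ΣAy_c = (3740.00)(11.00) + (6160.00)(132.00) + (1080.00)(248.00) = 1122100.00 cm³
x_c = 933300.00 / 10980.00 = 85.00 cm
y_c = 1122100.00 / 10980.00 = 102.19 cm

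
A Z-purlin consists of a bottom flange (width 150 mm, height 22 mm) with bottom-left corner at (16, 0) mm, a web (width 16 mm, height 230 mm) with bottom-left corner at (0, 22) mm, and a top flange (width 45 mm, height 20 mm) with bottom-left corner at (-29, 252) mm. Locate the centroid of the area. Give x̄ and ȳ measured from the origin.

x̄ = 41.10 mm, ȳ = 98.51 mm

Part | A | x̄ᵢ | ȳᵢ | A·x̄ᵢ | A·ȳᵢ
bottom flange | 3300.00 | 91.00 | 11.00 | 300300.00 | 36300.00
web | 3680.00 | 8.00 | 137.00 | 29440.00 | 504160.00
top flange | 900.00 | -6.50 | 262.00 | -5850.00 | 235800.00
Σ | 7880.00 |  |  | 323890.00 | 776260.00
x̄ = 323890.00 / 7880.00 = 41.10 mm
ȳ = 776260.00 / 7880.00 = 98.51 mm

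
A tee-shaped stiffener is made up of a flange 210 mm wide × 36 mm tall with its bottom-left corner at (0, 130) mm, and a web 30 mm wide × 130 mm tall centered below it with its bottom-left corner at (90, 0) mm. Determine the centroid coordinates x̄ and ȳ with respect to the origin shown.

x̄ = 105.00 mm, ȳ = 119.75 mm

web: A = 30 × 130 = 3900.00, centroid at (105.00, 65.00).
flange: A = 210 × 36 = 7560.00, centroid at (105.00, 148.00).
ΣA = 11460.00 mm², ΣAx̄ = 1203300.00 mm³, ΣAȳ = 1372380.00 mm³.
x̄ = 1203300.00/11460.00 = 105.00 mm; ȳ = 1372380.00/11460.00 = 119.75 mm.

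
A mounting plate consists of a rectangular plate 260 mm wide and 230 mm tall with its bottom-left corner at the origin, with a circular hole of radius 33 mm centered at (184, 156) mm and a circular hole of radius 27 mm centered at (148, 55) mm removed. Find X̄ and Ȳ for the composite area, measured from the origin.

plate: A = 260 × 230 = 59800.00, centroid at (130.00, 115.00).
hole 1: A = −π·33² = -3421.19, centroid at (184.00, 156.00).
hole 2: A = −π·27² = -2290.22, centroid at (148.00, 55.00).
ΣA = 54088.58 mm²
ΣAX̄ = (59800.00)(130.00) + (-3421.19)(184.00) + (-2290.22)(148.00) = 6805547.52 mm³
ΣAȲ = (59800.00)(115.00) + (-3421.19)(156.00) + (-2290.22)(55.00) = 6217331.52 mm³
X̄ = 6805547.52 / 54088.58 = 125.82 mm
Ȳ = 6217331.52 / 54088.58 = 114.95 mm

X̄ = 125.82 mm, Ȳ = 114.95 mm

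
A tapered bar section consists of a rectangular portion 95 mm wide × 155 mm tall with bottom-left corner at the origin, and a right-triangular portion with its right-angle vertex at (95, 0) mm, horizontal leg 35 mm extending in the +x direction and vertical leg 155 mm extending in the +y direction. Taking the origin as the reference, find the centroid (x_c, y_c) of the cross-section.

rectangular portion: A = 95 × 155 = 14725.00, centroid at (47.50, 77.50).
triangular portion: A = ½·35·155 = 2712.50, centroid at (106.67, 51.67).
ΣA = 17437.50 mm², ΣAx_c = 988770.83 mm³, ΣAy_c = 1281333.33 mm³.
x_c = 988770.83/17437.50 = 56.70 mm; y_c = 1281333.33/17437.50 = 73.48 mm.

x_c = 56.70 mm, y_c = 73.48 mm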